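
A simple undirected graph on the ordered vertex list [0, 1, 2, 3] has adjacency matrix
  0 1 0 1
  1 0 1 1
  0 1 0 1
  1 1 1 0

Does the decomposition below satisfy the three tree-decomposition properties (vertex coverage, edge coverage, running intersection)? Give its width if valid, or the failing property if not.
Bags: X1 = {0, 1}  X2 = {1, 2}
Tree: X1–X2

No — vertex 3 appears in no bag.

A tree decomposition must satisfy three properties: every vertex lies in some bag; for every edge, both endpoints lie together in some bag; and for every vertex, the bags containing it form a connected subtree. Here vertex 3 appears in no bag, so the decomposition is invalid.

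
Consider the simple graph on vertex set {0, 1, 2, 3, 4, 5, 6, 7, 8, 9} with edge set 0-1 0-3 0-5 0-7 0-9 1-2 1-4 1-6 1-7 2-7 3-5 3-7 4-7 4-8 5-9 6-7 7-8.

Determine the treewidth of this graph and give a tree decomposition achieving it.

Treewidth 2.
One optimal decomposition is:
Bags: B1 = {1, 4, 7}  B2 = {0, 1, 7}  B3 = {0, 3, 7}  B4 = {4, 7, 8}  B5 = {0, 3, 5}  B6 = {1, 6, 7}  B7 = {1, 2, 7}  B8 = {0, 5, 9}
Tree: B1–B2, B2–B3, B1–B4, B3–B5, B1–B6, B6–B7, B5–B8

The largest bag has 3 vertices, giving width 2; this decomposition certifies tw(G) ≤ 2. For the lower bound, the 3 vertices {0, 5, 9} are pairwise adjacent, and any tree decomposition puts a clique entirely inside one bag — forcing width ≥ 2. Hence tw(G) = 2 exactly.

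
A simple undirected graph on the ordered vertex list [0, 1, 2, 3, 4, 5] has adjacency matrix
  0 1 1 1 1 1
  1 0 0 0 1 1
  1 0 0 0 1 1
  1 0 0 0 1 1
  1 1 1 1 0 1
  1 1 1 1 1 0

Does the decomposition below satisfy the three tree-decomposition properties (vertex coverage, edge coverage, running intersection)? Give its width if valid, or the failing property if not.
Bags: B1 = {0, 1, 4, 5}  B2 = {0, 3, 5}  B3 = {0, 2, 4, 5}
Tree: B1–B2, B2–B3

No — edge (4,3) lies in no bag.

A tree decomposition must satisfy three properties: every vertex lies in some bag; for every edge, both endpoints lie together in some bag; and for every vertex, the bags containing it form a connected subtree. Here edge (4,3) lies in no bag, so the decomposition is invalid.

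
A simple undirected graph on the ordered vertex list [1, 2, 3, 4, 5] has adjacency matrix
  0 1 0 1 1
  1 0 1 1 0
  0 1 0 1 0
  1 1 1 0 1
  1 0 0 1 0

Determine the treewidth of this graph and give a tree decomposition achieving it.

Each bag holds 3 vertices, so the decomposition has width 2, which upper-bounds the treewidth. On the other hand G contains the 3-clique {1, 2, 4}. A clique must lie in a single bag of any decomposition, so no decomposition can have width below 2. Combining the bounds, tw(G) = 2.

Treewidth 2.
Bags: B1 = {1, 2, 4}  B2 = {2, 3, 4}  B3 = {1, 4, 5}
Tree: B1–B2, B1–B3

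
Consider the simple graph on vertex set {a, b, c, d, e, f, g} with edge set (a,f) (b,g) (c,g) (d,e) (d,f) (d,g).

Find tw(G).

A width-1 tree decomposition is:
Bags: B1 = {d, g}  B2 = {b, g}  B3 = {d, f}  B4 = {a, f}  B5 = {d, e}  B6 = {c, g}
Tree: B1–B2, B1–B3, B3–B4, B3–B5, B2–B6
Each bag holds 2 vertices, so the decomposition has width 1, which upper-bounds the treewidth. Any graph with an edge has treewidth ≥ 1, and G has the edge d–g. Therefore the treewidth is 1.

1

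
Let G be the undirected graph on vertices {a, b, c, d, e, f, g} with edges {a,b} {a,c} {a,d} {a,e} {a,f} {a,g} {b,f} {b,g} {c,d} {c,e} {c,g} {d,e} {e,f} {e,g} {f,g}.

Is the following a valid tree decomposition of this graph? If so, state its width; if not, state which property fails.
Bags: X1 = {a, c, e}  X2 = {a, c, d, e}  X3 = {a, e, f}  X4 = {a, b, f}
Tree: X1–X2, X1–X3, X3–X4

No — vertex g appears in no bag.

A tree decomposition must satisfy three properties: every vertex lies in some bag; for every edge, both endpoints lie together in some bag; and for every vertex, the bags containing it form a connected subtree. Here vertex g appears in no bag, so the decomposition is invalid.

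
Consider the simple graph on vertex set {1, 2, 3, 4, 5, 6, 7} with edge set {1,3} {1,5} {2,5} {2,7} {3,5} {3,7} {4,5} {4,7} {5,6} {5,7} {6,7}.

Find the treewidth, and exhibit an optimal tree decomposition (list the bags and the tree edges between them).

The largest bag has 3 vertices, giving width 2; this decomposition certifies tw(G) ≤ 2. For the lower bound, the 3 vertices {1, 3, 5} are pairwise adjacent, and any tree decomposition puts a clique entirely inside one bag — forcing width ≥ 2. Hence tw(G) = 2 exactly.

Treewidth 2.
Bags: B1 = {4, 5, 7}  B2 = {2, 5, 7}  B3 = {5, 6, 7}  B4 = {3, 5, 7}  B5 = {1, 3, 5}
Tree: B1–B2, B1–B3, B2–B4, B4–B5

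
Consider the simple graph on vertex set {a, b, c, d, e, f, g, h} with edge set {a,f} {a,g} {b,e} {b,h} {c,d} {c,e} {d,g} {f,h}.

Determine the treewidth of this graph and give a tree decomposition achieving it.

Treewidth 2.
Bags: B1 = {a, f, g}  B2 = {f, g, h}  B3 = {b, g, h}  B4 = {b, e, g}  B5 = {c, e, g}  B6 = {c, d, g}
Tree: B1–B2, B2–B3, B3–B4, B4–B5, B5–B6

Every bag has size at most 3, so the width is 3 − 1 = 2 and tw(G) ≤ 2. The edges g–a–f–h–b–e–c–d–g form a cycle, so G is not a tree and its treewidth is at least 2. The upper and lower bounds meet at 2, so that is the treewidth.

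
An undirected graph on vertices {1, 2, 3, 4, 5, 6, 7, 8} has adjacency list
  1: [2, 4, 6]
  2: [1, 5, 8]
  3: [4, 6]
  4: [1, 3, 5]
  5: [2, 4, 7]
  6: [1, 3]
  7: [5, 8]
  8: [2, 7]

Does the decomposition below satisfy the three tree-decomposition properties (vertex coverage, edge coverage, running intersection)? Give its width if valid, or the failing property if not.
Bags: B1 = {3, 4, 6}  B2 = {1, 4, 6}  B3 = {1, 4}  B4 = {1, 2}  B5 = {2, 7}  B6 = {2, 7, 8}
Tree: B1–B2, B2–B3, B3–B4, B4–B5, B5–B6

No — vertex 5 appears in no bag.

A tree decomposition must satisfy three properties: every vertex lies in some bag; for every edge, both endpoints lie together in some bag; and for every vertex, the bags containing it form a connected subtree. Here vertex 5 appears in no bag, so the decomposition is invalid.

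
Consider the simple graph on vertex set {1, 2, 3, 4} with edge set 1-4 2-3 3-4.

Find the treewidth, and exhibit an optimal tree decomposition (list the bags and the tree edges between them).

The largest bag has 2 vertices, giving width 1; this decomposition certifies tw(G) ≤ 1. G has an edge, so its treewidth is at least 1. The upper and lower bounds meet at 1, so that is the treewidth.

Treewidth 1.
Bags: B1 = {3, 4}  B2 = {2, 3}  B3 = {1, 4}
Tree: B1–B2, B1–B3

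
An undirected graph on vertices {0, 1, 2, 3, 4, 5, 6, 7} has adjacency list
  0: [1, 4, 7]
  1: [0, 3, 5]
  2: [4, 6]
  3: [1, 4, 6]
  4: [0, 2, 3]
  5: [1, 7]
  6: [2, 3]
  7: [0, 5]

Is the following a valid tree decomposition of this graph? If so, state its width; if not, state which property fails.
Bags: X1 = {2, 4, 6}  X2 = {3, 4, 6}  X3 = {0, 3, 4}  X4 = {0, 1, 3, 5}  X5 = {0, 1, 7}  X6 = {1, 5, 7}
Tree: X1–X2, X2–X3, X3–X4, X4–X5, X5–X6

No — bags containing vertex 5 are not connected in the tree.

A tree decomposition must satisfy three properties: every vertex lies in some bag; for every edge, both endpoints lie together in some bag; and for every vertex, the bags containing it form a connected subtree. Here bags containing vertex 5 are not connected in the tree, so the decomposition is invalid.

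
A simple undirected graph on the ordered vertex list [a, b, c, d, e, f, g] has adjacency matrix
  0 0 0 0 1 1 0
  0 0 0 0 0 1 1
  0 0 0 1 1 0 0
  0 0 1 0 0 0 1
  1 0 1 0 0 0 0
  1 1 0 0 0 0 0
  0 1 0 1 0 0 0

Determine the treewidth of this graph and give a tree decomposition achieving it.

Each bag holds 3 vertices, so the decomposition has width 2, which upper-bounds the treewidth. Since g–d–c–e–a–f–b–g is a cycle in G, G is not acyclic. Forests are exactly the graphs of treewidth ≤ 1, so tw(G) ≥ 2. The upper and lower bounds meet at 2, so that is the treewidth.

Treewidth 2.
One such decomposition:
Bags: B1 = {c, d, g}  B2 = {c, e, g}  B3 = {a, e, g}  B4 = {a, f, g}  B5 = {b, f, g}
Tree: B1–B2, B2–B3, B3–B4, B4–B5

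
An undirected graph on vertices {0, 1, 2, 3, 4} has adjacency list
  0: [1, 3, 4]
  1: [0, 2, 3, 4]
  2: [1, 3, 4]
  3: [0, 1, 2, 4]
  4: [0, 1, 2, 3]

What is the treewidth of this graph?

A width-3 tree decomposition is:
Bags: B1 = {1, 2, 3, 4}  B2 = {0, 1, 3, 4}
Tree: B1–B2
The largest bag has 4 vertices, giving width 3; this decomposition certifies tw(G) ≤ 3. On the other hand G contains the 4-clique {0, 1, 3, 4}. A clique must lie in a single bag of any decomposition, so no decomposition can have width below 3. The upper and lower bounds meet at 3, so that is the treewidth.

3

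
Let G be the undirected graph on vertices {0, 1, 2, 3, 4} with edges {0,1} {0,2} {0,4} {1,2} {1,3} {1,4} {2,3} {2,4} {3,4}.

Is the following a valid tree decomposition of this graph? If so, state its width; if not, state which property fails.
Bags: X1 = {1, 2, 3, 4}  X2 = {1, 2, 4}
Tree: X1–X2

A tree decomposition must satisfy three properties: every vertex lies in some bag; for every edge, both endpoints lie together in some bag; and for every vertex, the bags containing it form a connected subtree. Here vertex 0 appears in no bag, so the decomposition is invalid.

No — vertex 0 appears in no bag.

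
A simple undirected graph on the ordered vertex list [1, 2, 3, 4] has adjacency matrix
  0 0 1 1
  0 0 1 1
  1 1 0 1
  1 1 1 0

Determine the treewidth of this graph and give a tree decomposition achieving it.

Treewidth 2.
Bags: B1 = {1, 3, 4}  B2 = {2, 3, 4}
Tree: B1–B2

Every bag has size at most 3, so the width is 3 − 1 = 2 and tw(G) ≤ 2. On the other hand G contains the 3-clique {1, 3, 4}. A clique must lie in a single bag of any decomposition, so no decomposition can have width below 2. The upper and lower bounds meet at 2, so that is the treewidth.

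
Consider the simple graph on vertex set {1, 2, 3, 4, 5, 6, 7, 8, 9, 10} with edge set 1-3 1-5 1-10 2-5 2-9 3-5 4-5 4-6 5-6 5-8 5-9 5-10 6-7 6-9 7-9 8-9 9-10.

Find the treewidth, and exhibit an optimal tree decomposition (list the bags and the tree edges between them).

Treewidth 2.
One such decomposition:
Bags: B1 = {5, 8, 9}  B2 = {5, 9, 10}  B3 = {1, 5, 10}  B4 = {1, 3, 5}  B5 = {5, 6, 9}  B6 = {6, 7, 9}  B7 = {2, 5, 9}  B8 = {4, 5, 6}
Tree: B1–B2, B2–B3, B3–B4, B1–B5, B5–B6, B5–B7, B5–B8

The largest bag has 3 vertices, giving width 2; this decomposition certifies tw(G) ≤ 2. Conversely, {1, 5, 10} is a clique of size 3, and the vertices of any clique must share a bag in every tree decomposition; so some bag has ≥ 3 vertices and tw(G) ≥ 2. Combining the bounds, tw(G) = 2.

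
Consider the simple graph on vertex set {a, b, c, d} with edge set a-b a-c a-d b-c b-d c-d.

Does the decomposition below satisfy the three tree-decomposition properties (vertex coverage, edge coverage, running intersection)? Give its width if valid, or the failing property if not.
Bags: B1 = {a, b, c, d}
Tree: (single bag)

Yes; width 3.

Checking the three conditions: (i) the bags cover all of {a, b, c, d}; (ii) for each edge, some bag contains both endpoints; (iii) the bags containing any fixed vertex form a subtree. All hold, so the decomposition is valid with width 4 − 1 = 3.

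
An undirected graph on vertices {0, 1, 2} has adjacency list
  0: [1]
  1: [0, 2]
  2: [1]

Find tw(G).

1

A width-1 tree decomposition is:
Bags: B1 = {1, 2}  B2 = {0, 1}
Tree: B1–B2
The largest bag has 2 vertices, giving width 1; this decomposition certifies tw(G) ≤ 1. Since G has at least one edge (e.g. 2–1), it is not an edgeless graph, so tw(G) ≥ 1. Hence tw(G) = 1 exactly.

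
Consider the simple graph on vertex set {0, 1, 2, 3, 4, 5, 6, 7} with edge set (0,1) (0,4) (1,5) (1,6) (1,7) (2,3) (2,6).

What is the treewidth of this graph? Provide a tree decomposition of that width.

Treewidth 1.
One optimal decomposition is:
Bags: B1 = {0, 1}  B2 = {1, 6}  B3 = {0, 4}  B4 = {1, 7}  B5 = {2, 6}  B6 = {1, 5}  B7 = {2, 3}
Tree: B1–B2, B1–B3, B2–B4, B2–B5, B4–B6, B5–B7

The largest bag has 2 vertices, giving width 1; this decomposition certifies tw(G) ≤ 1. G has an edge, so its treewidth is at least 1. Hence tw(G) = 1 exactly.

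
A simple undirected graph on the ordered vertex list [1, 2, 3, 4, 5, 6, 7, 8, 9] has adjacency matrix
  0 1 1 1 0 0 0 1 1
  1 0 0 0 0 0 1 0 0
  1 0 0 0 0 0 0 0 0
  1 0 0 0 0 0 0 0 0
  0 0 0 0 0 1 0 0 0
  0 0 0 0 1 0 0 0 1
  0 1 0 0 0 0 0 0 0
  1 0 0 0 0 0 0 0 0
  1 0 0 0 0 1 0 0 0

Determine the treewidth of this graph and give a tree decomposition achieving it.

Every bag has size at most 2, so the width is 2 − 1 = 1 and tw(G) ≤ 1. Any graph with an edge has treewidth ≥ 1, and G has the edge 1–3. Combining the bounds, tw(G) = 1.

Treewidth 1.
One optimal decomposition is:
Bags: B1 = {1, 3}  B2 = {1, 9}  B3 = {6, 9}  B4 = {5, 6}  B5 = {1, 8}  B6 = {1, 2}  B7 = {1, 4}  B8 = {2, 7}
Tree: B1–B2, B2–B3, B3–B4, B1–B5, B5–B6, B1–B7, B6–B8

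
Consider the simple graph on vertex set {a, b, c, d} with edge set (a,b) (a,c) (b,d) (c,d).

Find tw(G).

A width-2 tree decomposition is:
Bags: B1 = {a, b, c}  B2 = {b, c, d}
Tree: B1–B2
The largest bag has 3 vertices, giving width 2; this decomposition certifies tw(G) ≤ 2. For the lower bound, G contains the cycle c–a–b–d–c, so G is not a forest; only forests have treewidth ≤ 1, hence tw(G) ≥ 2. Therefore the treewidth is 2.

2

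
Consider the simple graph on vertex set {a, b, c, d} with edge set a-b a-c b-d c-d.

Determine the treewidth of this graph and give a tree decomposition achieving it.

Every bag has size at most 3, so the width is 3 − 1 = 2 and tw(G) ≤ 2. The edges b–d–c–a–b form a cycle, so G is not a tree and its treewidth is at least 2. The upper and lower bounds meet at 2, so that is the treewidth.

Treewidth 2.
One optimal decomposition is:
Bags: B1 = {b, c, d}  B2 = {a, b, c}
Tree: B1–B2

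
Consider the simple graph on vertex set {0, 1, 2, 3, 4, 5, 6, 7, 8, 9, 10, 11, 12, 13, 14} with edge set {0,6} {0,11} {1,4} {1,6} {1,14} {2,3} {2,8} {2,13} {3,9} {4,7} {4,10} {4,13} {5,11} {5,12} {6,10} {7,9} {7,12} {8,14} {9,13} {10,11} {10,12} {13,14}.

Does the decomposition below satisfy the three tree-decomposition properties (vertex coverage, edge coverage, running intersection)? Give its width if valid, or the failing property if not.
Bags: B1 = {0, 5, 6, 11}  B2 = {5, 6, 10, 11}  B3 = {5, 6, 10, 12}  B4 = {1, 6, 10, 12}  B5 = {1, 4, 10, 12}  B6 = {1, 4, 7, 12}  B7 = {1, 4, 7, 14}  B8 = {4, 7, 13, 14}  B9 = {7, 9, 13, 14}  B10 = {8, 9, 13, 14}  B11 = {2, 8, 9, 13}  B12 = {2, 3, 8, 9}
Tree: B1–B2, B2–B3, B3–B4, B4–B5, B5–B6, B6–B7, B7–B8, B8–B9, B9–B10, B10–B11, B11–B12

Checking the three conditions: (i) the bags cover all of {0, 1, 2, 3, 4, 5, 6, 7, 8, 9, 10, 11, 12, 13, 14}; (ii) for each edge, some bag contains both endpoints; (iii) the bags containing any fixed vertex form a subtree. All hold, so the decomposition is valid with width 4 − 1 = 3.

Yes; width 3.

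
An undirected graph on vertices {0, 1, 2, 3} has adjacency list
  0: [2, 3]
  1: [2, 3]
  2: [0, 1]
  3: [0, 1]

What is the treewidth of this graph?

2

A width-2 tree decomposition is:
Bags: B1 = {0, 1, 3}  B2 = {0, 1, 2}
Tree: B1–B2
The largest bag has 3 vertices, giving width 2; this decomposition certifies tw(G) ≤ 2. For the lower bound, G contains the cycle 0–3–1–2–0, so G is not a forest; only forests have treewidth ≤ 1, hence tw(G) ≥ 2. The upper and lower bounds meet at 2, so that is the treewidth.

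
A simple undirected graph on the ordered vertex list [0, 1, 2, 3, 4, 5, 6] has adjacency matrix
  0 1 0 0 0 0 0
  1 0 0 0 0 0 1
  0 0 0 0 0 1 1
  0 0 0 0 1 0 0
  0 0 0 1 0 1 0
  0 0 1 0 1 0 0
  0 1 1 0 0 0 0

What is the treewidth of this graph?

A width-1 tree decomposition is:
Bags: B1 = {0, 1}  B2 = {1, 6}  B3 = {2, 6}  B4 = {2, 5}  B5 = {4, 5}  B6 = {3, 4}
Tree: B1–B2, B2–B3, B3–B4, B4–B5, B5–B6
Each bag holds 2 vertices, so the decomposition has width 1, which upper-bounds the treewidth. Since G has at least one edge (e.g. 0–1), it is not an edgeless graph, so tw(G) ≥ 1. Combining the bounds, tw(G) = 1.

1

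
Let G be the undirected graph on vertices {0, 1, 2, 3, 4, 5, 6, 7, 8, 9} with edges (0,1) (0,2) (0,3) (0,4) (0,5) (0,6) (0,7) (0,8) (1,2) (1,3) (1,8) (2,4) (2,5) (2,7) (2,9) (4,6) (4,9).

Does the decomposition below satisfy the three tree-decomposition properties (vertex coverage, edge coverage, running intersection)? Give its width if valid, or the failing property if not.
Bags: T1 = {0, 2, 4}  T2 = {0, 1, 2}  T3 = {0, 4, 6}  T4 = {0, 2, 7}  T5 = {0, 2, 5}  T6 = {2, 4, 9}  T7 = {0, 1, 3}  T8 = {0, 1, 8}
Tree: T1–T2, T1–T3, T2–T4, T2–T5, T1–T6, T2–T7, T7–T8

Vertex coverage: the bags together contain {0, 1, 2, 3, 4, 5, 6, 7, 8, 9}, the full vertex set. Edge coverage: each edge of G has both endpoints in at least one bag. Running intersection: for every vertex, the bags containing it form a connected subtree. All three properties hold, so this is a valid tree decomposition of width max|bag| − 1 = 2, and hence tw(G) ≤ 2.

Yes; width 2.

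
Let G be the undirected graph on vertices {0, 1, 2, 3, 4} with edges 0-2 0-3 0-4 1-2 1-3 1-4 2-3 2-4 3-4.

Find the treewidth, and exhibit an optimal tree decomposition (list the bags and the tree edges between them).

Treewidth 3.
Bags: B1 = {0, 2, 3, 4}  B2 = {1, 2, 3, 4}
Tree: B1–B2

Every bag has size at most 4, so the width is 4 − 1 = 3 and tw(G) ≤ 3. On the other hand G contains the 4-clique {0, 2, 3, 4}. A clique must lie in a single bag of any decomposition, so no decomposition can have width below 3. The upper and lower bounds meet at 3, so that is the treewidth.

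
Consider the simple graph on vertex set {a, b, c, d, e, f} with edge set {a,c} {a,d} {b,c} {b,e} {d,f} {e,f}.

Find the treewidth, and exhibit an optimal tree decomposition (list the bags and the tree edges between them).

Treewidth 2.
Bags: B1 = {d, e, f}  B2 = {b, d, e}  B3 = {b, c, d}  B4 = {a, c, d}
Tree: B1–B2, B2–B3, B3–B4

Every bag has size at most 3, so the width is 3 − 1 = 2 and tw(G) ≤ 2. The edges d–f–e–b–c–a–d form a cycle, so G is not a tree and its treewidth is at least 2. Hence tw(G) = 2 exactly.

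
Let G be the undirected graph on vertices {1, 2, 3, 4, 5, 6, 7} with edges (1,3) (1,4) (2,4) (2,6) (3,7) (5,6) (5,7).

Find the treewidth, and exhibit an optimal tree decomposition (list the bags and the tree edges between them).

Each bag holds 3 vertices, so the decomposition has width 2, which upper-bounds the treewidth. The edges 2–4–1–3–7–5–6–2 form a cycle, so G is not a tree and its treewidth is at least 2. Combining the bounds, tw(G) = 2.

Treewidth 2.
One such decomposition:
Bags: B1 = {1, 2, 4}  B2 = {1, 2, 3}  B3 = {2, 3, 7}  B4 = {2, 5, 7}  B5 = {2, 5, 6}
Tree: B1–B2, B2–B3, B3–B4, B4–B5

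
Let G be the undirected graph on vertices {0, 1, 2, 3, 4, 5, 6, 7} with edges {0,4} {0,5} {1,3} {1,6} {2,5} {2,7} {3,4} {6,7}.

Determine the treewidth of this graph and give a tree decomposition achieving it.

The largest bag has 3 vertices, giving width 2; this decomposition certifies tw(G) ≤ 2. The edges 0–5–2–7–6–1–3–4–0 form a cycle, so G is not a tree and its treewidth is at least 2. Therefore the treewidth is 2.

Treewidth 2.
One such decomposition:
Bags: B1 = {0, 2, 5}  B2 = {0, 2, 7}  B3 = {0, 6, 7}  B4 = {0, 1, 6}  B5 = {0, 1, 3}  B6 = {0, 3, 4}
Tree: B1–B2, B2–B3, B3–B4, B4–B5, B5–B6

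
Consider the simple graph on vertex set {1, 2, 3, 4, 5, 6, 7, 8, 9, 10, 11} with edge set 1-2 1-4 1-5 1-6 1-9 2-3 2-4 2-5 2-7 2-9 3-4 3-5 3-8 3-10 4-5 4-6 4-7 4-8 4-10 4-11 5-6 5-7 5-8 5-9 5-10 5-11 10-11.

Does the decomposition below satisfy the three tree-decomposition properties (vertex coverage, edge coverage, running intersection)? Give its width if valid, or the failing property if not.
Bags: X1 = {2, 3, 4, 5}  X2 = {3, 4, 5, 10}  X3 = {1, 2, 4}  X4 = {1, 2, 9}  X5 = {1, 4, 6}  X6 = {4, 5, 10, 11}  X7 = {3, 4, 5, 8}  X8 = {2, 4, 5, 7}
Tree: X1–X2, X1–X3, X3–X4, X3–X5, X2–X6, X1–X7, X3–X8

A tree decomposition must satisfy three properties: every vertex lies in some bag; for every edge, both endpoints lie together in some bag; and for every vertex, the bags containing it form a connected subtree. Here edge (5,1) lies in no bag, so the decomposition is invalid.

No — edge (5,1) lies in no bag.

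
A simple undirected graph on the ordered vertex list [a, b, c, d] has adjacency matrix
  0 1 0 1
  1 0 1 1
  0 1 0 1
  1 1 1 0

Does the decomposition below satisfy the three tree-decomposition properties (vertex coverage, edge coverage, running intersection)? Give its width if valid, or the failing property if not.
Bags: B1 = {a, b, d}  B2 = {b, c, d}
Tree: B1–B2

Yes; width 2.

Vertex coverage: the bags together contain {a, b, c, d}, the full vertex set. Edge coverage: each edge of G has both endpoints in at least one bag. Running intersection: for every vertex, the bags containing it form a connected subtree. All three properties hold, so this is a valid tree decomposition of width max|bag| − 1 = 2, and hence tw(G) ≤ 2.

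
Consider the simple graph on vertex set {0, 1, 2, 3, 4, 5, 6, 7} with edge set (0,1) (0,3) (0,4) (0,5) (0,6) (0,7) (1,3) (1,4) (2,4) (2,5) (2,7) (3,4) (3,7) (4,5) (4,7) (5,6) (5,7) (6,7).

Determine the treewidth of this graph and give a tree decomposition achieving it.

Treewidth 3.
Bags: B1 = {0, 1, 3, 4}  B2 = {0, 3, 4, 7}  B3 = {0, 4, 5, 7}  B4 = {2, 4, 5, 7}  B5 = {0, 5, 6, 7}
Tree: B1–B2, B2–B3, B3–B4, B3–B5

Each bag holds 4 vertices, so the decomposition has width 3, which upper-bounds the treewidth. On the other hand G contains the 4-clique {0, 1, 3, 4}. A clique must lie in a single bag of any decomposition, so no decomposition can have width below 3. The upper and lower bounds meet at 3, so that is the treewidth.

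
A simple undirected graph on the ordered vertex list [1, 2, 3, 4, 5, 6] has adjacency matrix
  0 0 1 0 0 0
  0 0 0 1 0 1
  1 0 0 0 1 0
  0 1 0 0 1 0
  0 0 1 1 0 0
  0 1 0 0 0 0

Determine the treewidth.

A width-1 tree decomposition is:
Bags: B1 = {2, 6}  B2 = {2, 4}  B3 = {4, 5}  B4 = {3, 5}  B5 = {1, 3}
Tree: B1–B2, B2–B3, B3–B4, B4–B5
The largest bag has 2 vertices, giving width 1; this decomposition certifies tw(G) ≤ 1. Since G has at least one edge (e.g. 6–2), it is not an edgeless graph, so tw(G) ≥ 1. Combining the bounds, tw(G) = 1.

1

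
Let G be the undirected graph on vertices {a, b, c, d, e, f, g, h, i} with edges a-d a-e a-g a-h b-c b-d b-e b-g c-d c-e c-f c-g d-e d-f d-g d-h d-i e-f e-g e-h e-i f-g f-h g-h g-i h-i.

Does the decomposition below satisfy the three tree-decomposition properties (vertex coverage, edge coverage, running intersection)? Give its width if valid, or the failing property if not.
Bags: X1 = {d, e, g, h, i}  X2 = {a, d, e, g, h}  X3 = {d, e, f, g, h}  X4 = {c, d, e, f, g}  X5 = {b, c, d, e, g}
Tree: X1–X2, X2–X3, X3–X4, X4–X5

Yes; width 4.

Checking the three conditions: (i) the bags cover all of {a, b, c, d, e, f, g, h, i}; (ii) for each edge, some bag contains both endpoints; (iii) the bags containing any fixed vertex form a subtree. All hold, so the decomposition is valid with width 5 − 1 = 4.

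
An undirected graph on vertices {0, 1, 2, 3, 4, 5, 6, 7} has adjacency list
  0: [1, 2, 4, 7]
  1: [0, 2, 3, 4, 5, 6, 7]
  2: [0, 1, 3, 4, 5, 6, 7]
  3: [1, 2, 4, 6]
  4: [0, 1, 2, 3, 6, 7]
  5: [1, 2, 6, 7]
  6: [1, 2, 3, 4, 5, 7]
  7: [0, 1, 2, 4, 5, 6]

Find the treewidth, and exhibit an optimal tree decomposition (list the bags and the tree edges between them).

The largest bag has 5 vertices, giving width 4; this decomposition certifies tw(G) ≤ 4. On the other hand G contains the 5-clique {0, 1, 2, 4, 7}. A clique must lie in a single bag of any decomposition, so no decomposition can have width below 4. Combining the bounds, tw(G) = 4.

Treewidth 4.
One optimal decomposition is:
Bags: B1 = {1, 2, 3, 4, 6}  B2 = {1, 2, 4, 6, 7}  B3 = {0, 1, 2, 4, 7}  B4 = {1, 2, 5, 6, 7}
Tree: B1–B2, B2–B3, B2–B4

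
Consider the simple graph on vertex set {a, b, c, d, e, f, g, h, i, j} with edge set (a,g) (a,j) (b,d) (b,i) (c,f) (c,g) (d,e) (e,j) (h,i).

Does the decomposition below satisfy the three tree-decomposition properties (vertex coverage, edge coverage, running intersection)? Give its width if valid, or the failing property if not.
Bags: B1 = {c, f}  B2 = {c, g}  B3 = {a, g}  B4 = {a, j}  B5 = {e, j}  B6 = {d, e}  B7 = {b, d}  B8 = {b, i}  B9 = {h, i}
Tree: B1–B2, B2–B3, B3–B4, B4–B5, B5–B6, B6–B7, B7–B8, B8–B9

Vertex coverage: the bags together contain {a, b, c, d, e, f, g, h, i, j}, the full vertex set. Edge coverage: each edge of G has both endpoints in at least one bag. Running intersection: for every vertex, the bags containing it form a connected subtree. All three properties hold, so this is a valid tree decomposition of width max|bag| − 1 = 1, and hence tw(G) ≤ 1.

Yes; width 1.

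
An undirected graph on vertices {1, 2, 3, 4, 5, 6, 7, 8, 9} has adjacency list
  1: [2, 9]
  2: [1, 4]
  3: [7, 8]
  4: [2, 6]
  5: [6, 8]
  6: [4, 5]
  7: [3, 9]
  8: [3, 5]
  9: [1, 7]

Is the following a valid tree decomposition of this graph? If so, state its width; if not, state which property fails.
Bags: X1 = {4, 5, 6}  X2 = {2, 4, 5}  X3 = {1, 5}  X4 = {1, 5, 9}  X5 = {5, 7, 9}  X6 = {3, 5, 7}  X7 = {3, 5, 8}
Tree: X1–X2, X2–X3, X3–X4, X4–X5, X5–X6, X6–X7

No — edge (2,1) lies in no bag.

A tree decomposition must satisfy three properties: every vertex lies in some bag; for every edge, both endpoints lie together in some bag; and for every vertex, the bags containing it form a connected subtree. Here edge (2,1) lies in no bag, so the decomposition is invalid.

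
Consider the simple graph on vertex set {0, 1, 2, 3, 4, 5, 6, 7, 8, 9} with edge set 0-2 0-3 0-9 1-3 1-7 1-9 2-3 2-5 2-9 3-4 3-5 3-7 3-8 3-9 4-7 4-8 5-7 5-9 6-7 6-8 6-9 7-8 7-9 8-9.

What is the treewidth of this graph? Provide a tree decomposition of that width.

Treewidth 3.
One such decomposition:
Bags: B1 = {3, 7, 8, 9}  B2 = {3, 5, 7, 9}  B3 = {2, 3, 5, 9}  B4 = {1, 3, 7, 9}  B5 = {0, 2, 3, 9}  B6 = {3, 4, 7, 8}  B7 = {6, 7, 8, 9}
Tree: B1–B2, B2–B3, B1–B4, B3–B5, B1–B6, B1–B7

Each bag holds 4 vertices, so the decomposition has width 3, which upper-bounds the treewidth. On the other hand G contains the 4-clique {0, 2, 3, 9}. A clique must lie in a single bag of any decomposition, so no decomposition can have width below 3. Combining the bounds, tw(G) = 3.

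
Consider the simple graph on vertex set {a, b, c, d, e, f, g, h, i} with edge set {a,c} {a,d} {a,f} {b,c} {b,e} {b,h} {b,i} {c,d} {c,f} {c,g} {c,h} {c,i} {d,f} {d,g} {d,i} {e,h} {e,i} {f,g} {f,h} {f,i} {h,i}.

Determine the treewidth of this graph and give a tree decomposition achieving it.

Treewidth 3.
Bags: B1 = {c, f, h, i}  B2 = {c, d, f, i}  B3 = {b, c, h, i}  B4 = {c, d, f, g}  B5 = {b, e, h, i}  B6 = {a, c, d, f}
Tree: B1–B2, B1–B3, B2–B4, B3–B5, B4–B6

The largest bag has 4 vertices, giving width 3; this decomposition certifies tw(G) ≤ 3. Conversely, {b, e, h, i} is a clique of size 4, and the vertices of any clique must share a bag in every tree decomposition; so some bag has ≥ 4 vertices and tw(G) ≥ 3. Therefore the treewidth is 3.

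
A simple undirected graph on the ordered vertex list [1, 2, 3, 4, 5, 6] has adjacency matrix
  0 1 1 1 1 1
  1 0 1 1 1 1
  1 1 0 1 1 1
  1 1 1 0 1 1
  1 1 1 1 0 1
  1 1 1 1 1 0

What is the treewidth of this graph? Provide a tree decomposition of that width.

A single bag containing all 6 vertices is trivially a valid decomposition of width 5. For the lower bound, the 6 vertices {1, 2, 3, 4, 5, 6} are pairwise adjacent, and any tree decomposition puts a clique entirely inside one bag — forcing width ≥ 5. Combining the bounds, tw(G) = 5.

Treewidth 5.
One such decomposition:
Bags: B1 = {1, 2, 3, 4, 5, 6}
Tree: (single bag)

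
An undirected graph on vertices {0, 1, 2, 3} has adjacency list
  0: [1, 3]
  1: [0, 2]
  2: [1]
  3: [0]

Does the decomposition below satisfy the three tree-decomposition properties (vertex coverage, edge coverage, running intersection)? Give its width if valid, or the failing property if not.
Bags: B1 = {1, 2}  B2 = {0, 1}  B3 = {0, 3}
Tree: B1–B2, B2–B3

Checking the three conditions: (i) the bags cover all of {0, 1, 2, 3}; (ii) for each edge, some bag contains both endpoints; (iii) the bags containing any fixed vertex form a subtree. All hold, so the decomposition is valid with width 2 − 1 = 1.

Yes; width 1.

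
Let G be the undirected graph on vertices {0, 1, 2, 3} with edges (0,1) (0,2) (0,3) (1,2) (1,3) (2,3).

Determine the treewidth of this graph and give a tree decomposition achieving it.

With just one bag of size 4, the width is 4 − 1 = 3, so tw(G) ≤ 3. For the lower bound, the 4 vertices {0, 1, 2, 3} are pairwise adjacent, and any tree decomposition puts a clique entirely inside one bag — forcing width ≥ 3. The upper and lower bounds meet at 3, so that is the treewidth.

Treewidth 3.
One optimal decomposition is:
Bags: B1 = {0, 1, 2, 3}
Tree: (single bag)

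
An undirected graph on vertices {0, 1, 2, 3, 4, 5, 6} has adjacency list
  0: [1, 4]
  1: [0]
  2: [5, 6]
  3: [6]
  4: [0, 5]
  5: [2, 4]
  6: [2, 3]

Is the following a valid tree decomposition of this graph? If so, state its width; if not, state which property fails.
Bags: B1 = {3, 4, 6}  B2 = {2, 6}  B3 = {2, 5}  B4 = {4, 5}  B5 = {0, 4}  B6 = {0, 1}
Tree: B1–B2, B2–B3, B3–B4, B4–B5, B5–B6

No — bags containing vertex 4 are not connected in the tree.

A tree decomposition must satisfy three properties: every vertex lies in some bag; for every edge, both endpoints lie together in some bag; and for every vertex, the bags containing it form a connected subtree. Here bags containing vertex 4 are not connected in the tree, so the decomposition is invalid.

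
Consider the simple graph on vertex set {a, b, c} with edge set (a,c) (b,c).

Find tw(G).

1

A width-1 tree decomposition is:
Bags: B1 = {a, c}  B2 = {b, c}
Tree: B1–B2
Each bag holds 2 vertices, so the decomposition has width 1, which upper-bounds the treewidth. Any graph with an edge has treewidth ≥ 1, and G has the edge a–c. Combining the bounds, tw(G) = 1.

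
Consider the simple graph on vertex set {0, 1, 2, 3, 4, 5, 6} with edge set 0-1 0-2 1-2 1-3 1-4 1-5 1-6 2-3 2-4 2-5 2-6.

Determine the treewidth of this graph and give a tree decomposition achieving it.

Every bag has size at most 3, so the width is 3 − 1 = 2 and tw(G) ≤ 2. On the other hand G contains the 3-clique {0, 1, 2}. A clique must lie in a single bag of any decomposition, so no decomposition can have width below 2. The upper and lower bounds meet at 2, so that is the treewidth.

Treewidth 2.
Bags: B1 = {0, 1, 2}  B2 = {1, 2, 4}  B3 = {1, 2, 5}  B4 = {1, 2, 3}  B5 = {1, 2, 6}
Tree: B1–B2, B2–B3, B3–B4, B4–B5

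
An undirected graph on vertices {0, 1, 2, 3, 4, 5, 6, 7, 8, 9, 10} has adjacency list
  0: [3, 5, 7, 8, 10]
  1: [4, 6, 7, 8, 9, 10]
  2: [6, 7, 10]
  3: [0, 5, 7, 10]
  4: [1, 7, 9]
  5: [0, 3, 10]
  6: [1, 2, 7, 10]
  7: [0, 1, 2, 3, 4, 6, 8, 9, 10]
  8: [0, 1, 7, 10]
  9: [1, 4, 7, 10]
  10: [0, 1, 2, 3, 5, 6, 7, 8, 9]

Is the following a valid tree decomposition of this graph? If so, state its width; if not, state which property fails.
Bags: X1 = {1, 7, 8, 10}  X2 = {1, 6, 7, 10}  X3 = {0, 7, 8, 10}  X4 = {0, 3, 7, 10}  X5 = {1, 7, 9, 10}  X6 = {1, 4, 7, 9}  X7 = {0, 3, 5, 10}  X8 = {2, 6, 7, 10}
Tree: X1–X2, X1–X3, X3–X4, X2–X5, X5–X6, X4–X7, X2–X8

Yes; width 3.

Vertex coverage: the bags together contain {0, 1, 2, 3, 4, 5, 6, 7, 8, 9, 10}, the full vertex set. Edge coverage: each edge of G has both endpoints in at least one bag. Running intersection: for every vertex, the bags containing it form a connected subtree. All three properties hold, so this is a valid tree decomposition of width max|bag| − 1 = 3, and hence tw(G) ≤ 3.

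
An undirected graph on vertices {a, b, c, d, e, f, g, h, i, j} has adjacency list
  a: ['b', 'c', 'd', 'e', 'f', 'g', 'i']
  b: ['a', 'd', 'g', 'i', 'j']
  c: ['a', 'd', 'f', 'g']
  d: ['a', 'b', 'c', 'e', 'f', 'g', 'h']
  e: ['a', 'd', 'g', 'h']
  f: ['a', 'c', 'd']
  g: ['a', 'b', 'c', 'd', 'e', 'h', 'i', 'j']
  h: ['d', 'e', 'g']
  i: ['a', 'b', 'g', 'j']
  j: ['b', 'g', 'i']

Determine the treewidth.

A width-3 tree decomposition is:
Bags: B1 = {b, g, i, j}  B2 = {a, b, g, i}  B3 = {a, b, d, g}  B4 = {a, d, e, g}  B5 = {a, c, d, g}  B6 = {d, e, g, h}  B7 = {a, c, d, f}
Tree: B1–B2, B2–B3, B3–B4, B3–B5, B4–B6, B5–B7
The largest bag has 4 vertices, giving width 3; this decomposition certifies tw(G) ≤ 3. On the other hand G contains the 4-clique {d, e, g, h}. A clique must lie in a single bag of any decomposition, so no decomposition can have width below 3. Hence tw(G) = 3 exactly.

3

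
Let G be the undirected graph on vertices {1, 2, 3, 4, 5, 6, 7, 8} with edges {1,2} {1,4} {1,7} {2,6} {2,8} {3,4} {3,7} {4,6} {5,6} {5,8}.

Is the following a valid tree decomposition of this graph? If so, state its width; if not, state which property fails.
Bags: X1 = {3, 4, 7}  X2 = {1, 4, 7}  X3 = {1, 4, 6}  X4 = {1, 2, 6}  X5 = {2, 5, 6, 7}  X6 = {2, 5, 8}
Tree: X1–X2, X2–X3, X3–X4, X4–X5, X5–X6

No — bags containing vertex 7 are not connected in the tree.

A tree decomposition must satisfy three properties: every vertex lies in some bag; for every edge, both endpoints lie together in some bag; and for every vertex, the bags containing it form a connected subtree. Here bags containing vertex 7 are not connected in the tree, so the decomposition is invalid.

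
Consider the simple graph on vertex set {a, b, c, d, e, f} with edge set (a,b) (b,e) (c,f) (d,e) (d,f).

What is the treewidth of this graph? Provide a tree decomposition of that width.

Treewidth 1.
Bags: B1 = {a, b}  B2 = {b, e}  B3 = {d, e}  B4 = {d, f}  B5 = {c, f}
Tree: B1–B2, B2–B3, B3–B4, B4–B5

Every bag has size at most 2, so the width is 2 − 1 = 1 and tw(G) ≤ 1. Since G has at least one edge (e.g. a–b), it is not an edgeless graph, so tw(G) ≥ 1. Combining the bounds, tw(G) = 1.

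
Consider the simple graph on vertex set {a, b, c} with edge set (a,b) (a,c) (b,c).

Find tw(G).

A width-2 tree decomposition is:
Bags: B1 = {a, b, c}
Tree: (single bag)
With just one bag of size 3, the width is 3 − 1 = 2, so tw(G) ≤ 2. For the lower bound, the 3 vertices {a, b, c} are pairwise adjacent, and any tree decomposition puts a clique entirely inside one bag — forcing width ≥ 2. Hence tw(G) = 2 exactly.

2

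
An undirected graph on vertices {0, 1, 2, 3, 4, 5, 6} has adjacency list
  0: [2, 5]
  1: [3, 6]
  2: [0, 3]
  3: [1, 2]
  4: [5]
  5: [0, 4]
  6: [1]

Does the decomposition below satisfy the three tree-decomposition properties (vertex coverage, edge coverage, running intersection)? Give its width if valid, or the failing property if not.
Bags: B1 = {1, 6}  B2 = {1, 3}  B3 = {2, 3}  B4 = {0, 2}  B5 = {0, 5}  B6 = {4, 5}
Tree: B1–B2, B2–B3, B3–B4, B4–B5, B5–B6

Yes; width 1.

Vertex coverage: the bags together contain {0, 1, 2, 3, 4, 5, 6}, the full vertex set. Edge coverage: each edge of G has both endpoints in at least one bag. Running intersection: for every vertex, the bags containing it form a connected subtree. All three properties hold, so this is a valid tree decomposition of width max|bag| − 1 = 1, and hence tw(G) ≤ 1.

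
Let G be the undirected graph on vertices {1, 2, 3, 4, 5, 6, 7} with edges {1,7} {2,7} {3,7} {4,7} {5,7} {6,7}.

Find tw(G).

A width-1 tree decomposition is:
Bags: B1 = {6, 7}  B2 = {3, 7}  B3 = {2, 7}  B4 = {4, 7}  B5 = {5, 7}  B6 = {1, 7}
Tree: B1–B2, B2–B3, B3–B4, B2–B5, B3–B6
The largest bag has 2 vertices, giving width 1; this decomposition certifies tw(G) ≤ 1. Any graph with an edge has treewidth ≥ 1, and G has the edge 7–6. The upper and lower bounds meet at 1, so that is the treewidth.

1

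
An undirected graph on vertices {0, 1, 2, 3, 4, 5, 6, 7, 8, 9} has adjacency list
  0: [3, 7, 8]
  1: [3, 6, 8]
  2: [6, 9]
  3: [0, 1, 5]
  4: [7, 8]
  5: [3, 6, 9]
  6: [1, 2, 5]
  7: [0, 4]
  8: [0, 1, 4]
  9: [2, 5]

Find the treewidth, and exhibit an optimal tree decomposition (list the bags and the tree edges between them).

Treewidth 2.
Bags: B1 = {0, 4, 7}  B2 = {0, 4, 8}  B3 = {0, 3, 8}  B4 = {1, 3, 8}  B5 = {1, 3, 5}  B6 = {1, 5, 6}  B7 = {5, 6, 9}  B8 = {2, 6, 9}
Tree: B1–B2, B2–B3, B3–B4, B4–B5, B5–B6, B6–B7, B7–B8

Every bag has size at most 3, so the width is 3 − 1 = 2 and tw(G) ≤ 2. For the lower bound, G contains the cycle 7–4–8–0–7, so G is not a forest; only forests have treewidth ≤ 1, hence tw(G) ≥ 2. Hence tw(G) = 2 exactly.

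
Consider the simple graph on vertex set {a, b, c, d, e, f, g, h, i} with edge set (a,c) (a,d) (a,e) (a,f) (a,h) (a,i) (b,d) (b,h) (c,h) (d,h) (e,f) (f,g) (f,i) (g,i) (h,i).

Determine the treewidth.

A width-2 tree decomposition is:
Bags: B1 = {a, f, i}  B2 = {a, h, i}  B3 = {f, g, i}  B4 = {a, d, h}  B5 = {a, e, f}  B6 = {b, d, h}  B7 = {a, c, h}
Tree: B1–B2, B1–B3, B2–B4, B1–B5, B4–B6, B2–B7
Each bag holds 3 vertices, so the decomposition has width 2, which upper-bounds the treewidth. For the lower bound, the 3 vertices {f, g, i} are pairwise adjacent, and any tree decomposition puts a clique entirely inside one bag — forcing width ≥ 2. The upper and lower bounds meet at 2, so that is the treewidth.

2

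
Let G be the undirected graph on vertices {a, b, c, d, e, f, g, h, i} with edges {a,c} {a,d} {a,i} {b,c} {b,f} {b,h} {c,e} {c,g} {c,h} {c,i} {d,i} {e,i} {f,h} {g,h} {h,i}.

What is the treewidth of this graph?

2

A width-2 tree decomposition is:
Bags: B1 = {b, c, h}  B2 = {b, f, h}  B3 = {c, g, h}  B4 = {c, h, i}  B5 = {a, c, i}  B6 = {c, e, i}  B7 = {a, d, i}
Tree: B1–B2, B1–B3, B3–B4, B4–B5, B4–B6, B5–B7
Each bag holds 3 vertices, so the decomposition has width 2, which upper-bounds the treewidth. Conversely, {a, d, i} is a clique of size 3, and the vertices of any clique must share a bag in every tree decomposition; so some bag has ≥ 3 vertices and tw(G) ≥ 2. Therefore the treewidth is 2.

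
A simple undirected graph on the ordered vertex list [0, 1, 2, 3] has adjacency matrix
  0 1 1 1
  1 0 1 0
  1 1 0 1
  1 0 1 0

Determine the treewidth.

2

A width-2 tree decomposition is:
Bags: B1 = {0, 2, 3}  B2 = {0, 1, 2}
Tree: B1–B2
Each bag holds 3 vertices, so the decomposition has width 2, which upper-bounds the treewidth. For the lower bound, the 3 vertices {0, 1, 2} are pairwise adjacent, and any tree decomposition puts a clique entirely inside one bag — forcing width ≥ 2. Therefore the treewidth is 2.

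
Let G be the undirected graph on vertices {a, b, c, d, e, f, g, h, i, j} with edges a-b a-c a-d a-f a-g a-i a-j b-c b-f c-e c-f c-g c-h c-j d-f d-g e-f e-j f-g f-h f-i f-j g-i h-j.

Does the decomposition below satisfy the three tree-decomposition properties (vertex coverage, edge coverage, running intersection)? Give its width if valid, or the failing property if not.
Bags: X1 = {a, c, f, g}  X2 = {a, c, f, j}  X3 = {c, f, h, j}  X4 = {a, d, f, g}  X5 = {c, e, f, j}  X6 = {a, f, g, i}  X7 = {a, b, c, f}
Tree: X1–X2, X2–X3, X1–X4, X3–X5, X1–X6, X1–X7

Yes; width 3.

Vertex coverage: the bags together contain {a, b, c, d, e, f, g, h, i, j}, the full vertex set. Edge coverage: each edge of G has both endpoints in at least one bag. Running intersection: for every vertex, the bags containing it form a connected subtree. All three properties hold, so this is a valid tree decomposition of width max|bag| − 1 = 3, and hence tw(G) ≤ 3.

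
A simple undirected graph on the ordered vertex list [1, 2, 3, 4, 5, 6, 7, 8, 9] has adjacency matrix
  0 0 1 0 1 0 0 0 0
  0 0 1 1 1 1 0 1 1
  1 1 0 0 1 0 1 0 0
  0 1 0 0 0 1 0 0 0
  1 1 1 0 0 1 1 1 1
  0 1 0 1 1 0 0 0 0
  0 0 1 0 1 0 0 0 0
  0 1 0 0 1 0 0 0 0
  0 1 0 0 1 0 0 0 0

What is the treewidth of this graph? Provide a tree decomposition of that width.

Treewidth 2.
Bags: B1 = {2, 3, 5}  B2 = {1, 3, 5}  B3 = {3, 5, 7}  B4 = {2, 5, 8}  B5 = {2, 5, 6}  B6 = {2, 4, 6}  B7 = {2, 5, 9}
Tree: B1–B2, B2–B3, B1–B4, B4–B5, B5–B6, B1–B7

The largest bag has 3 vertices, giving width 2; this decomposition certifies tw(G) ≤ 2. On the other hand G contains the 3-clique {2, 4, 6}. A clique must lie in a single bag of any decomposition, so no decomposition can have width below 2. The upper and lower bounds meet at 2, so that is the treewidth.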